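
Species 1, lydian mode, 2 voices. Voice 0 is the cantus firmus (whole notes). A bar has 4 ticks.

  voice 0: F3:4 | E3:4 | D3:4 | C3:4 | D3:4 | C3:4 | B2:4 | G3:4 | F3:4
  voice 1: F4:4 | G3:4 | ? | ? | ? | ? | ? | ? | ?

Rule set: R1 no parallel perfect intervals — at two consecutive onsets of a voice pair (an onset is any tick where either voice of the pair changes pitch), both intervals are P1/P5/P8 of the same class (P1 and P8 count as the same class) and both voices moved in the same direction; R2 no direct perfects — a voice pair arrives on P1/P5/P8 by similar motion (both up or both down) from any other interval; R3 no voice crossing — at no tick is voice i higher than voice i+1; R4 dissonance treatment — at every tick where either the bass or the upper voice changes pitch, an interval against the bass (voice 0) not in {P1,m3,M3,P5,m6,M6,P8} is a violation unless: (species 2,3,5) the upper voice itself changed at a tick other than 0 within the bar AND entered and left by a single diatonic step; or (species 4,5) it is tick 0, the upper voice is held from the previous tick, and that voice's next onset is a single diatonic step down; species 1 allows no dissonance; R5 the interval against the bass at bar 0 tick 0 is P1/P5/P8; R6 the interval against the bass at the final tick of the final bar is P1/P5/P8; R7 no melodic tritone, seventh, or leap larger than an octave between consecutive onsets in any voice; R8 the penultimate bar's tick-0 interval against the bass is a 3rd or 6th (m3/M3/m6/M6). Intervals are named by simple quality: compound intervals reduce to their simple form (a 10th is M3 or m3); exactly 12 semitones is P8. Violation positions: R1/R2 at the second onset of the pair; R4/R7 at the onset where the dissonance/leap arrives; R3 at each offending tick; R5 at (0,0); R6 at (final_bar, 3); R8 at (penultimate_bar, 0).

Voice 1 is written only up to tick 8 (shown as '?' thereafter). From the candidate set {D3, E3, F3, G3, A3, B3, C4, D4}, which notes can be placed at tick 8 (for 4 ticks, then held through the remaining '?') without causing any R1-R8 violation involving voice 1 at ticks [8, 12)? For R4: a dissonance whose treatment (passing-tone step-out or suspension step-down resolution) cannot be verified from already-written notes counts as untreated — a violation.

{A3, B3, D4, F3}

D3: violates R2
E3: violates R4
F3: legal
G3: violates R4
A3: legal
B3: legal
C4: violates R4
D4: legal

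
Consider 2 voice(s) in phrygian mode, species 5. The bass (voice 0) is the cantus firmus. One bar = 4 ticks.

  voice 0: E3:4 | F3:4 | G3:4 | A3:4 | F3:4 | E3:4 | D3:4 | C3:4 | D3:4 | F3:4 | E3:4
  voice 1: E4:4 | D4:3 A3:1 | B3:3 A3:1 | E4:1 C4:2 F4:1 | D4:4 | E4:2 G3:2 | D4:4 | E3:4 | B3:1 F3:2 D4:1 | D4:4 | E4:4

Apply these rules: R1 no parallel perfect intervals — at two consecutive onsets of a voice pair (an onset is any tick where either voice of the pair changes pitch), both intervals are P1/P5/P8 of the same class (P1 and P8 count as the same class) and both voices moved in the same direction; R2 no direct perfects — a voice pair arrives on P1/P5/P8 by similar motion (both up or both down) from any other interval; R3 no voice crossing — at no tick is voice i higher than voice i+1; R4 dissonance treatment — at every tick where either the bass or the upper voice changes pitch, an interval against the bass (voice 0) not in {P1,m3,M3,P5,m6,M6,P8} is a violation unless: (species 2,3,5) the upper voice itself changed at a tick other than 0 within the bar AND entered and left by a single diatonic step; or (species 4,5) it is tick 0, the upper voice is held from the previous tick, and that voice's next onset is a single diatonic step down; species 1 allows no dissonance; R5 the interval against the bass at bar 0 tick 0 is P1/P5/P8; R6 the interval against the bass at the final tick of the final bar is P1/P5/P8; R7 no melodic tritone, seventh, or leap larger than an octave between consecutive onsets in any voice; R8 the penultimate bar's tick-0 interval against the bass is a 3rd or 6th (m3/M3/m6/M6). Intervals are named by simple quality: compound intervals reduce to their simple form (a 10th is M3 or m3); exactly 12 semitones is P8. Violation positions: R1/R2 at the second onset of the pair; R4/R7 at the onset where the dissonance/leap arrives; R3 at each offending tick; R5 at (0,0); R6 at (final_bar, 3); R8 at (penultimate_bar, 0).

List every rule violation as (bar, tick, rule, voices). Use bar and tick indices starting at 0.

bar 0: v0=E3 v1=E4 downbeat P8
bar 1: v0=F3 v1=D4 downbeat M6
bar 2: v0=G3 v1=B3 downbeat M3
bar 3: v0=A3 v1=E4 downbeat P5
bar 4: v0=F3 v1=D4 downbeat M6
bar 5: v0=E3 v1=E4 downbeat P8
bar 6: v0=D3 v1=D4 downbeat P8
bar 7: v0=C3 v1=E3 downbeat M3
bar 8: v0=D3 v1=B3 downbeat M6
bar 9: v0=F3 v1=D4 downbeat M6
bar 10: v0=E3 v1=E4 downbeat P8
  -> R4 @ bar 2 tick 3 v(0, 1): G3/A3 M2 untreated
  -> R2 @ bar 3 tick 0 v(0, 1): G3/A3 M2 -> A3/E4 P5 similar
  -> R7 @ bar 7 tick 0 v(1,): D4->E3 leap 10st
  -> R7 @ bar 8 tick 1 v(1,): B3->F3 leap 6st

(2, 3, R4, (0, 1))
(3, 0, R2, (0, 1))
(7, 0, R7, (1,))
(8, 1, R7, (1,))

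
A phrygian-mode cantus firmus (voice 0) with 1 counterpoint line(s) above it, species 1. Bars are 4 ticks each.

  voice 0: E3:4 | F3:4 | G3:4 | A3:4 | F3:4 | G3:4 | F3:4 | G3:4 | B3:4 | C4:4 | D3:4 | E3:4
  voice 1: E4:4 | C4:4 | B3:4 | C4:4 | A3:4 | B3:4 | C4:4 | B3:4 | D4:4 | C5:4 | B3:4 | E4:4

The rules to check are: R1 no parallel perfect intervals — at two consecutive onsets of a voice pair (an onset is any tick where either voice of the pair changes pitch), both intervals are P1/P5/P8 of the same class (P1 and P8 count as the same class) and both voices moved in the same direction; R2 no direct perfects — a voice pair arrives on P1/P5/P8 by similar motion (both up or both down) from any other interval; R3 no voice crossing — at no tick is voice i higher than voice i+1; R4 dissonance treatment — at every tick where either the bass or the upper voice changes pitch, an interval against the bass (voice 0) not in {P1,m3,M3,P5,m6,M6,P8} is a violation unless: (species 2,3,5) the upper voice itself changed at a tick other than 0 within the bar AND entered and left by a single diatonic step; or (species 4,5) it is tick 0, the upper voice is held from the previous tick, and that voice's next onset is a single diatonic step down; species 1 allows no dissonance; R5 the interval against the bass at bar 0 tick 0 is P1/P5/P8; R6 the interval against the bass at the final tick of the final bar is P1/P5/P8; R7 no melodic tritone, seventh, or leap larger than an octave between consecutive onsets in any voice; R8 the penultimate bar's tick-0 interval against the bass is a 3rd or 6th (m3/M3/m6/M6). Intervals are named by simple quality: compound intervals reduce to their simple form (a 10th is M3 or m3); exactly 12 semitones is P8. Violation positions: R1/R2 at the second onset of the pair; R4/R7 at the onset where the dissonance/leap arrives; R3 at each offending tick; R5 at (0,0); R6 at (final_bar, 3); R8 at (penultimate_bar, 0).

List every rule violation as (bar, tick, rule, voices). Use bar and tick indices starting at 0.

bar 0: v0=E3 v1=E4 downbeat P8
bar 1: v0=F3 v1=C4 downbeat P5
bar 2: v0=G3 v1=B3 downbeat M3
bar 3: v0=A3 v1=C4 downbeat m3
bar 4: v0=F3 v1=A3 downbeat M3
bar 5: v0=G3 v1=B3 downbeat M3
bar 6: v0=F3 v1=C4 downbeat P5
bar 7: v0=G3 v1=B3 downbeat M3
bar 8: v0=B3 v1=D4 downbeat m3
bar 9: v0=C4 v1=C5 downbeat P8
bar 10: v0=D3 v1=B3 downbeat M6
bar 11: v0=E3 v1=E4 downbeat P8
  -> R2 @ bar 9 tick 0 v(0, 1): B3/D4 m3 -> C4/C5 P8 similar
  -> R7 @ bar 9 tick 0 v(1,): D4->C5 leap 10st
  -> R7 @ bar 10 tick 0 v(0,): C4->D3 leap 10st
  -> R7 @ bar 10 tick 0 v(1,): C5->B3 leap 13st
  -> R2 @ bar 11 tick 0 v(0, 1): D3/B3 M6 -> E3/E4 P8 similar

(9, 0, R2, (0, 1))
(9, 0, R7, (1,))
(10, 0, R7, (0,))
(10, 0, R7, (1,))
(11, 0, R2, (0, 1))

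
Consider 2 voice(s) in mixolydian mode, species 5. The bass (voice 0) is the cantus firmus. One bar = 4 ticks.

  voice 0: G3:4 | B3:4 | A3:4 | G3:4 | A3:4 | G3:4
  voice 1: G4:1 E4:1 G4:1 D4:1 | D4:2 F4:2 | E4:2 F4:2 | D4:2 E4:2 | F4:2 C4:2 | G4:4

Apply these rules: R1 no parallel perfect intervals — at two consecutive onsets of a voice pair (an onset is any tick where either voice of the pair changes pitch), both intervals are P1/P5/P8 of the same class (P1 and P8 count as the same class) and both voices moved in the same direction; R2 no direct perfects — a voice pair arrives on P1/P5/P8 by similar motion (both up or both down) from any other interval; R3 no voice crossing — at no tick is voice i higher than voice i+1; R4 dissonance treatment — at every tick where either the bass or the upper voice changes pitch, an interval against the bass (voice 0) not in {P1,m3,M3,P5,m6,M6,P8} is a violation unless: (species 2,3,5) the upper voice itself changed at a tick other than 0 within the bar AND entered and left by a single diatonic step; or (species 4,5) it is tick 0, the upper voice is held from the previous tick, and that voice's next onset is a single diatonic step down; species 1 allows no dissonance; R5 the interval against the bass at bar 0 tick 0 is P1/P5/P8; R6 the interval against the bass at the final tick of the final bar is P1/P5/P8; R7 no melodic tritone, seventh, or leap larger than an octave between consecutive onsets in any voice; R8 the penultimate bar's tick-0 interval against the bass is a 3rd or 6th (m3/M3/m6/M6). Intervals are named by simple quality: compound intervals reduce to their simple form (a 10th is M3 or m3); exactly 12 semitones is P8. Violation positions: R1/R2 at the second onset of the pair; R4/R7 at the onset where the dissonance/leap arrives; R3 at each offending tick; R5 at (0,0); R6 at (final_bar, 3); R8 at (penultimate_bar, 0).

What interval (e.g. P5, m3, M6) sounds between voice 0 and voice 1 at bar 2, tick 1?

voice 0=A3 voice 1=E4 -> P5

P5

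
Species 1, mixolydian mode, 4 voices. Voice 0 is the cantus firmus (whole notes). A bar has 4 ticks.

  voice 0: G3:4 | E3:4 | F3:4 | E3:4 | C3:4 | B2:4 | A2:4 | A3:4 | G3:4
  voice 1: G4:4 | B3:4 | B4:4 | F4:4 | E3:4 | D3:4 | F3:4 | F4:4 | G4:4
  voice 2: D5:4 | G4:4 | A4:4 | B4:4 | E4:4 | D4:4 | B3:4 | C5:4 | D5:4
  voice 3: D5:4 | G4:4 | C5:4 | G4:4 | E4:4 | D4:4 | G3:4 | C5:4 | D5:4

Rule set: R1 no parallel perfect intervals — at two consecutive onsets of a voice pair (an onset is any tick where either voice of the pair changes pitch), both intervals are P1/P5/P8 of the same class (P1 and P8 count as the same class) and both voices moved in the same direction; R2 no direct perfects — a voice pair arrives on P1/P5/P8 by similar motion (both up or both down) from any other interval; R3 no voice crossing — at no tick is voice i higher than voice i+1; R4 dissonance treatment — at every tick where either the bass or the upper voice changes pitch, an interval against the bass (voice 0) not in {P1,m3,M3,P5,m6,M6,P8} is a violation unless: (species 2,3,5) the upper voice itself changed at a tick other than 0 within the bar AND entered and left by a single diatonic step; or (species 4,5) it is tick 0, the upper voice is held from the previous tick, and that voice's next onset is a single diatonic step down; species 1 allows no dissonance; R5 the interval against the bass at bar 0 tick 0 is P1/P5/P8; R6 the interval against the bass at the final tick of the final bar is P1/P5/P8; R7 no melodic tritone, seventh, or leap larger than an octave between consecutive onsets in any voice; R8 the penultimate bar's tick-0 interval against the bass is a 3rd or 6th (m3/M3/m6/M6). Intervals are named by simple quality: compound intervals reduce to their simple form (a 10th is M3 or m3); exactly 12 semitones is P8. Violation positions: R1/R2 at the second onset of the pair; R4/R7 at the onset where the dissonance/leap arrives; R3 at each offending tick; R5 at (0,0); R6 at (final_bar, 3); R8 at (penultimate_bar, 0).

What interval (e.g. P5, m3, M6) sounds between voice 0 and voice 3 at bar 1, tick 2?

m3

voice 0=E3 voice 3=G4 -> m3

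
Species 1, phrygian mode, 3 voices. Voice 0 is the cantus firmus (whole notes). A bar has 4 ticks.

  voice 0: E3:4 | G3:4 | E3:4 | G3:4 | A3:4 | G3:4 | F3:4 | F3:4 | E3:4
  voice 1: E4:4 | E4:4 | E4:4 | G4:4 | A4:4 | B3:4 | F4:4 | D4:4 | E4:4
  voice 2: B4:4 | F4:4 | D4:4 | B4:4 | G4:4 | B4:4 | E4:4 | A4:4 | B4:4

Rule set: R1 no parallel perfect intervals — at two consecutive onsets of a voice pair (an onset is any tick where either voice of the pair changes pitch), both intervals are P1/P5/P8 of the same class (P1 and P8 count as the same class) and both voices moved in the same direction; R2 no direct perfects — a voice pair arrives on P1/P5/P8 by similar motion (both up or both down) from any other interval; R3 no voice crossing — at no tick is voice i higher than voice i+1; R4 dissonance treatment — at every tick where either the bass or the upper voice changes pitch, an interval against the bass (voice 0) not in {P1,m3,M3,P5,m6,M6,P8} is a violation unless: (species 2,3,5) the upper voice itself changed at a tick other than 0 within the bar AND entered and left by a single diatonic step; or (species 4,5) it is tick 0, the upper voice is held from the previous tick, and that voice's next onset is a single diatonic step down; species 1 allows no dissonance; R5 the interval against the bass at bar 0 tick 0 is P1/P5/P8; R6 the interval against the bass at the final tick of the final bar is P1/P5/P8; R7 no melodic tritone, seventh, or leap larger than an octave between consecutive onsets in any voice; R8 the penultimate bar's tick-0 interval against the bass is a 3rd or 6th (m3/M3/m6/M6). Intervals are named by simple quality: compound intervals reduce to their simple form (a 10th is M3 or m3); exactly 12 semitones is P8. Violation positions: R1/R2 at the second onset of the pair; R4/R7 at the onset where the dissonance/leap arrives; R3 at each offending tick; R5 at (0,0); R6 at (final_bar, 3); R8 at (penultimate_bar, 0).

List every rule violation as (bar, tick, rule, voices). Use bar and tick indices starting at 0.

(1, 0, R4, (0, 2))
(1, 0, R7, (2,))
(2, 0, R3, (1, 2))
(2, 0, R4, (0, 2))
(2, 1, R3, (1, 2))
(2, 2, R3, (1, 2))
(2, 3, R3, (1, 2))
(3, 0, R1, (0, 1))
(4, 0, R1, (0, 1))
(4, 0, R3, (1, 2))
(4, 0, R4, (0, 2))
(4, 1, R3, (1, 2))
(4, 2, R3, (1, 2))
(4, 3, R3, (1, 2))
(5, 0, R7, (1,))
(6, 0, R3, (1, 2))
(6, 0, R4, (0, 2))
(6, 0, R7, (1,))
(6, 1, R3, (1, 2))
(6, 2, R3, (1, 2))
(6, 3, R3, (1, 2))
(8, 0, R1, (1, 2))

bar 0: v0=E3 v1=E4 v2=B4 downbeat P5
bar 1: v0=G3 v1=E4 v2=F4 downbeat m7
bar 2: v0=E3 v1=E4 v2=D4 downbeat m7
bar 3: v0=G3 v1=G4 v2=B4 downbeat M3
bar 4: v0=A3 v1=A4 v2=G4 downbeat m7
bar 5: v0=G3 v1=B3 v2=B4 downbeat M3
bar 6: v0=F3 v1=F4 v2=E4 downbeat M7
bar 7: v0=F3 v1=D4 v2=A4 downbeat M3
bar 8: v0=E3 v1=E4 v2=B4 downbeat P5
  -> R4 @ bar 1 tick 0 v(0, 2): G3/F4 m7 untreated
  -> R7 @ bar 1 tick 0 v(2,): B4->F4 leap 6st
  -> R3 @ bar 2 tick 0 v(1, 2): E4 above D4
  -> R4 @ bar 2 tick 0 v(0, 2): E3/D4 m7 untreated
  -> R3 @ bar 2 tick 1 v(1, 2): E4 above D4
  -> R3 @ bar 2 tick 2 v(1, 2): E4 above D4
  -> R3 @ bar 2 tick 3 v(1, 2): E4 above D4
  -> R1 @ bar 3 tick 0 v(0, 1): E3/E4 P8 -> G3/G4 P8 similar
  -> R1 @ bar 4 tick 0 v(0, 1): G3/G4 P8 -> A3/A4 P8 similar
  -> R3 @ bar 4 tick 0 v(1, 2): A4 above G4
  -> R4 @ bar 4 tick 0 v(0, 2): A3/G4 m7 untreated
  -> R3 @ bar 4 tick 1 v(1, 2): A4 above G4
  -> R3 @ bar 4 tick 2 v(1, 2): A4 above G4
  -> R3 @ bar 4 tick 3 v(1, 2): A4 above G4
  -> R7 @ bar 5 tick 0 v(1,): A4->B3 leap 10st
  -> R3 @ bar 6 tick 0 v(1, 2): F4 above E4
  -> R4 @ bar 6 tick 0 v(0, 2): F3/E4 M7 untreated
  -> R7 @ bar 6 tick 0 v(1,): B3->F4 leap 6st
  -> R3 @ bar 6 tick 1 v(1, 2): F4 above E4
  -> R3 @ bar 6 tick 2 v(1, 2): F4 above E4
  -> R3 @ bar 6 tick 3 v(1, 2): F4 above E4
  -> R1 @ bar 8 tick 0 v(1, 2): D4/A4 P5 -> E4/B4 P5 similar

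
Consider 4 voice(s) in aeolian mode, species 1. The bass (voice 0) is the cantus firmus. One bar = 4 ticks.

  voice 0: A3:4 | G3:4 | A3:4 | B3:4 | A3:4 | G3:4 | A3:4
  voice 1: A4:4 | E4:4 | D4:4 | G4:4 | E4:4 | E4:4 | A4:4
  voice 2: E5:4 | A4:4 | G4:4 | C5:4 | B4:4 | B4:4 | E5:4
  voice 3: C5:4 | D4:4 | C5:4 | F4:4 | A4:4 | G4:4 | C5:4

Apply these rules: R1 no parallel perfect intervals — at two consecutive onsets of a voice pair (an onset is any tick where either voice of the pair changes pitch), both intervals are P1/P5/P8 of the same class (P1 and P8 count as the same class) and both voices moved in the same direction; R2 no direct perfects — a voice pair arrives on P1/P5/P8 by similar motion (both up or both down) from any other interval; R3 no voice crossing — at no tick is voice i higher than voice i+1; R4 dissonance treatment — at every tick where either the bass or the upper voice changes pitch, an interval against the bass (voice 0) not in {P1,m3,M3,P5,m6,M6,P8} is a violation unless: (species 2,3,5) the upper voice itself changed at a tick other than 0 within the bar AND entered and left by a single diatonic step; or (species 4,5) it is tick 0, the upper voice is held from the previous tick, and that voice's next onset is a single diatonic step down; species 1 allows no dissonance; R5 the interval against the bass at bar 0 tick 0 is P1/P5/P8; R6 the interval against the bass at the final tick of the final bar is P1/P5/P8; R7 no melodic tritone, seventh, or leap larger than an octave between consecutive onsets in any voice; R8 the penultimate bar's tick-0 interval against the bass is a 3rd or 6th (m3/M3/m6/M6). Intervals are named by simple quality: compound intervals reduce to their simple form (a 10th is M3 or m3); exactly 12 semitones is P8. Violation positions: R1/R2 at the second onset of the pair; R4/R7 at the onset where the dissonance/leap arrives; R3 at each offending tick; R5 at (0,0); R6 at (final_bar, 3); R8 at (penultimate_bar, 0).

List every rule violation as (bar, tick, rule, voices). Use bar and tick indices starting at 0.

(0, 0, R3, (2, 3))
(0, 0, R5, (0, 3))
(0, 1, R3, (2, 3))
(0, 2, R3, (2, 3))
(0, 3, R3, (2, 3))
(1, 0, R2, (0, 3))
(1, 0, R2, (2, 3))
(1, 0, R3, (2, 3))
(1, 0, R4, (0, 2))
(1, 0, R7, (3,))
(1, 1, R3, (2, 3))
(1, 2, R3, (2, 3))
(1, 3, R3, (2, 3))
(2, 0, R4, (0, 1))
(2, 0, R4, (0, 2))
(2, 0, R7, (3,))
(3, 0, R3, (2, 3))
(3, 0, R4, (0, 2))
(3, 0, R4, (0, 3))
(3, 1, R3, (2, 3))
(3, 2, R3, (2, 3))
(3, 3, R3, (2, 3))
(4, 0, R2, (0, 1))
(4, 0, R2, (1, 2))
(4, 0, R3, (2, 3))
(4, 0, R4, (0, 2))
(4, 1, R3, (2, 3))
(4, 2, R3, (2, 3))
(4, 3, R3, (2, 3))
(5, 0, R1, (0, 3))
(5, 0, R3, (2, 3))
(5, 0, R8, (0, 3))
(5, 1, R3, (2, 3))
(5, 2, R3, (2, 3))
(5, 3, R3, (2, 3))
(6, 0, R1, (1, 2))
(6, 0, R2, (0, 1))
(6, 0, R2, (0, 2))
(6, 0, R3, (2, 3))
(6, 1, R3, (2, 3))
(6, 2, R3, (2, 3))
(6, 3, R3, (2, 3))
(6, 3, R6, (0, 3))

bar 0: v0=A3 v1=A4 v2=E5 v3=C5 downbeat m3
bar 1: v0=G3 v1=E4 v2=A4 v3=D4 downbeat P5
bar 2: v0=A3 v1=D4 v2=G4 v3=C5 downbeat m3
bar 3: v0=B3 v1=G4 v2=C5 v3=F4 downbeat TT
bar 4: v0=A3 v1=E4 v2=B4 v3=A4 downbeat P8
bar 5: v0=G3 v1=E4 v2=B4 v3=G4 downbeat P8
bar 6: v0=A3 v1=A4 v2=E5 v3=C5 downbeat m3
  -> R3 @ bar 0 tick 0 v(2, 3): E5 above C5
  -> R5 @ bar 0 tick 0 v(0, 3): opens on m3
  -> R3 @ bar 0 tick 1 v(2, 3): E5 above C5
  -> R3 @ bar 0 tick 2 v(2, 3): E5 above C5
  -> R3 @ bar 0 tick 3 v(2, 3): E5 above C5
  -> R2 @ bar 1 tick 0 v(0, 3): A3/C5 m3 -> G3/D4 P5 similar
  -> R2 @ bar 1 tick 0 v(2, 3): E5/C5 M3 -> A4/D4 P5 similar
  -> R3 @ bar 1 tick 0 v(2, 3): A4 above D4
  -> R4 @ bar 1 tick 0 v(0, 2): G3/A4 M2 untreated
  -> R7 @ bar 1 tick 0 v(3,): C5->D4 leap 10st
  -> R3 @ bar 1 tick 1 v(2, 3): A4 above D4
  -> R3 @ bar 1 tick 2 v(2, 3): A4 above D4
  -> R3 @ bar 1 tick 3 v(2, 3): A4 above D4
  -> R4 @ bar 2 tick 0 v(0, 1): A3/D4 P4 untreated
  -> R4 @ bar 2 tick 0 v(0, 2): A3/G4 m7 untreated
  -> R7 @ bar 2 tick 0 v(3,): D4->C5 leap 10st
  -> R3 @ bar 3 tick 0 v(2, 3): C5 above F4
  -> R4 @ bar 3 tick 0 v(0, 2): B3/C5 m2 untreated
  -> R4 @ bar 3 tick 0 v(0, 3): B3/F4 TT untreated
  -> R3 @ bar 3 tick 1 v(2, 3): C5 above F4
  -> R3 @ bar 3 tick 2 v(2, 3): C5 above F4
  -> R3 @ bar 3 tick 3 v(2, 3): C5 above F4
  -> R2 @ bar 4 tick 0 v(0, 1): B3/G4 m6 -> A3/E4 P5 similar
  -> R2 @ bar 4 tick 0 v(1, 2): G4/C5 P4 -> E4/B4 P5 similar
  -> R3 @ bar 4 tick 0 v(2, 3): B4 above A4
  -> R4 @ bar 4 tick 0 v(0, 2): A3/B4 M2 untreated
  -> R3 @ bar 4 tick 1 v(2, 3): B4 above A4
  -> R3 @ bar 4 tick 2 v(2, 3): B4 above A4
  -> R3 @ bar 4 tick 3 v(2, 3): B4 above A4
  -> R1 @ bar 5 tick 0 v(0, 3): A3/A4 P8 -> G3/G4 P8 similar
  -> R3 @ bar 5 tick 0 v(2, 3): B4 above G4
  -> R8 @ bar 5 tick 0 v(0, 3): penult P8 not 3rd/6th
  -> R3 @ bar 5 tick 1 v(2, 3): B4 above G4
  -> R3 @ bar 5 tick 2 v(2, 3): B4 above G4
  -> R3 @ bar 5 tick 3 v(2, 3): B4 above G4
  -> R1 @ bar 6 tick 0 v(1, 2): E4/B4 P5 -> A4/E5 P5 similar
  -> R2 @ bar 6 tick 0 v(0, 1): G3/E4 M6 -> A3/A4 P8 similar
  -> R2 @ bar 6 tick 0 v(0, 2): G3/B4 M3 -> A3/E5 P5 similar
  -> R3 @ bar 6 tick 0 v(2, 3): E5 above C5
  -> R3 @ bar 6 tick 1 v(2, 3): E5 above C5
  -> R3 @ bar 6 tick 2 v(2, 3): E5 above C5
  -> R3 @ bar 6 tick 3 v(2, 3): E5 above C5
  -> R6 @ bar 6 tick 3 v(0, 3): closes on m3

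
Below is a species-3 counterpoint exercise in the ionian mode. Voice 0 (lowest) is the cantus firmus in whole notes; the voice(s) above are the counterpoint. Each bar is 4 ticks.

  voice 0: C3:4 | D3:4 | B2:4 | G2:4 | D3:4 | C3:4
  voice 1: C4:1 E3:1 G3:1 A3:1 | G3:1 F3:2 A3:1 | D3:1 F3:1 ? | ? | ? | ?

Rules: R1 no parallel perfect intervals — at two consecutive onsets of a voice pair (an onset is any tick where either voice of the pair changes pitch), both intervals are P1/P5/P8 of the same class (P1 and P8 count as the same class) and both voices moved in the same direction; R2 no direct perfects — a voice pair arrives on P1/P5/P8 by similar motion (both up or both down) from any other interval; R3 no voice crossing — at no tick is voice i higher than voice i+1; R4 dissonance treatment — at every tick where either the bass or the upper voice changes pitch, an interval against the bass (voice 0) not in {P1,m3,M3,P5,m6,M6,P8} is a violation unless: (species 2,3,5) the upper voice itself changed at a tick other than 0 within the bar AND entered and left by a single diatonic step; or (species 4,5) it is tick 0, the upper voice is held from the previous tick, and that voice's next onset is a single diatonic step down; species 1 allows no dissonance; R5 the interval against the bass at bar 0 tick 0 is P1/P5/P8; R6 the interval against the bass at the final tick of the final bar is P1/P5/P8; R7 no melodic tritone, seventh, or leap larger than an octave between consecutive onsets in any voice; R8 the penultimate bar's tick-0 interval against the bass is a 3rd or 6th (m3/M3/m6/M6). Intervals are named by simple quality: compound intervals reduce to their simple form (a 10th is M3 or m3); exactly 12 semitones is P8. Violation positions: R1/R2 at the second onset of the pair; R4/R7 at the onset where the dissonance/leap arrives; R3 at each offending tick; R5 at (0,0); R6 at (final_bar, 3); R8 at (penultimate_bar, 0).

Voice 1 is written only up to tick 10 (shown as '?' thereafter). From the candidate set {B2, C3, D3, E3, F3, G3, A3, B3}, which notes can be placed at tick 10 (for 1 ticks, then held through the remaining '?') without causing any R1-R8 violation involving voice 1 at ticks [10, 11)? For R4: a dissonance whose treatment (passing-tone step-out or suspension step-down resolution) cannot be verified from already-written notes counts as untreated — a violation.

{D3, F3, G3}

B2: violates R7
C3: violates R4
D3: legal
E3: violates R4
F3: legal
G3: legal
A3: violates R4
B3: violates R7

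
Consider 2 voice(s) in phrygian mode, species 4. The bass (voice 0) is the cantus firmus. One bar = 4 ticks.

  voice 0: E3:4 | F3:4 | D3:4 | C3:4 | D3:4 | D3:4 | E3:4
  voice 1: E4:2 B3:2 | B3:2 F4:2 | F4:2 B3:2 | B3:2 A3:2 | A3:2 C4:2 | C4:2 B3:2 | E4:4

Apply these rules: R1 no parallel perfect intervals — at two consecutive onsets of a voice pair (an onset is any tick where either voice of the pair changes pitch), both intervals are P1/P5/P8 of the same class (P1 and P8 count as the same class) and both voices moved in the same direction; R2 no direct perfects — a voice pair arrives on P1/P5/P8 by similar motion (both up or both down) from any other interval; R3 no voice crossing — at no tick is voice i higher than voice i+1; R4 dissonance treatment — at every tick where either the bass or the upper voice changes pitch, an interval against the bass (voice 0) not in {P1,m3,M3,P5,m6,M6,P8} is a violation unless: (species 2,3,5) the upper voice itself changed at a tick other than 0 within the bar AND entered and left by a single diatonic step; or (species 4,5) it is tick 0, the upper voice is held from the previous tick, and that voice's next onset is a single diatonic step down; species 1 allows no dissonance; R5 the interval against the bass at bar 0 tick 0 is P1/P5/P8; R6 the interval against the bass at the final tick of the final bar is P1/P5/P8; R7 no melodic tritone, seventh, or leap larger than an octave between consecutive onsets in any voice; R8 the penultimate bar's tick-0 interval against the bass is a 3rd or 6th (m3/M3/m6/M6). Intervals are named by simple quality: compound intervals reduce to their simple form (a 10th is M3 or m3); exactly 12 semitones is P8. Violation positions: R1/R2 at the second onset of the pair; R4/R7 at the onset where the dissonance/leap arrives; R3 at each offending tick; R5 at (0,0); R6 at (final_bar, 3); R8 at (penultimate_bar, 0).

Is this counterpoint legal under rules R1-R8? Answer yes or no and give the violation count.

No (6 violations)

bar 0: v0=E3 v1=E4 (P8)
bar 1: v0=F3 v1=B3 (TT)
bar 2: v0=D3 v1=F4 (m3)
bar 3: v0=C3 v1=B3 (M7)
bar 4: v0=D3 v1=A3 (P5)
bar 5: v0=D3 v1=C4 (m7)
bar 6: v0=E3 v1=E4 (P8)
  R4 @ bar1.0: F3/B3 TT untreated
  R7 @ bar1.2: B3->F4 leap 6st
  R7 @ bar2.2: F4->B3 leap 6st
  R4 @ bar4.2: D3/C4 m7 untreated
  R8 @ bar5.0: penult m7 not 3rd/6th
  R2 @ bar6.0: D3/B3 M6 -> E3/E4 P8 similar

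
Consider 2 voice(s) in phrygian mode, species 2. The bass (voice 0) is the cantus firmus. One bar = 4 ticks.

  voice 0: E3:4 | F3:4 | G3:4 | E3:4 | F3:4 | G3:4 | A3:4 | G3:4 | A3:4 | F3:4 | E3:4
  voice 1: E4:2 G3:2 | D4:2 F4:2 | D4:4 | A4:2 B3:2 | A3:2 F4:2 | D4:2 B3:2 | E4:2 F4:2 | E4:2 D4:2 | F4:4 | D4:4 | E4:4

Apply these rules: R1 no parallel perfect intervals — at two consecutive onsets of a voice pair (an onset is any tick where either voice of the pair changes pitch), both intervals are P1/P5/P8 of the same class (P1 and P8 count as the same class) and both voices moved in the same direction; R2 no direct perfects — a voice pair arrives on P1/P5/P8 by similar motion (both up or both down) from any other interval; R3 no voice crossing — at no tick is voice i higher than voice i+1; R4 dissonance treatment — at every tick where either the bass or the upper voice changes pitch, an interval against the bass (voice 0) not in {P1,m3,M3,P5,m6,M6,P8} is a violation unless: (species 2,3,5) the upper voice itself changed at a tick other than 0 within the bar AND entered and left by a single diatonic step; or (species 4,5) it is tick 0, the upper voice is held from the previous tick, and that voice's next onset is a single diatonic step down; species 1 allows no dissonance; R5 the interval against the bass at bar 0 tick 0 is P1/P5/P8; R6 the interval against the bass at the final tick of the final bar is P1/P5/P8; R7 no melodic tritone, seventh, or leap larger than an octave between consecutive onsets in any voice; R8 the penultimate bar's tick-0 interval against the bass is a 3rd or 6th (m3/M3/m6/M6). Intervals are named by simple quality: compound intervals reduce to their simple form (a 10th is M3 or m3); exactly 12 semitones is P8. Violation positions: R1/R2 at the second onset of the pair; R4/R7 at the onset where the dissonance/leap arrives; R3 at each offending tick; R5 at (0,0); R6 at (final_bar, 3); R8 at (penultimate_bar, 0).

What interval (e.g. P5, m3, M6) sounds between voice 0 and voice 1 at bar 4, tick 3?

voice 0=F3 voice 1=F4 -> P8

P8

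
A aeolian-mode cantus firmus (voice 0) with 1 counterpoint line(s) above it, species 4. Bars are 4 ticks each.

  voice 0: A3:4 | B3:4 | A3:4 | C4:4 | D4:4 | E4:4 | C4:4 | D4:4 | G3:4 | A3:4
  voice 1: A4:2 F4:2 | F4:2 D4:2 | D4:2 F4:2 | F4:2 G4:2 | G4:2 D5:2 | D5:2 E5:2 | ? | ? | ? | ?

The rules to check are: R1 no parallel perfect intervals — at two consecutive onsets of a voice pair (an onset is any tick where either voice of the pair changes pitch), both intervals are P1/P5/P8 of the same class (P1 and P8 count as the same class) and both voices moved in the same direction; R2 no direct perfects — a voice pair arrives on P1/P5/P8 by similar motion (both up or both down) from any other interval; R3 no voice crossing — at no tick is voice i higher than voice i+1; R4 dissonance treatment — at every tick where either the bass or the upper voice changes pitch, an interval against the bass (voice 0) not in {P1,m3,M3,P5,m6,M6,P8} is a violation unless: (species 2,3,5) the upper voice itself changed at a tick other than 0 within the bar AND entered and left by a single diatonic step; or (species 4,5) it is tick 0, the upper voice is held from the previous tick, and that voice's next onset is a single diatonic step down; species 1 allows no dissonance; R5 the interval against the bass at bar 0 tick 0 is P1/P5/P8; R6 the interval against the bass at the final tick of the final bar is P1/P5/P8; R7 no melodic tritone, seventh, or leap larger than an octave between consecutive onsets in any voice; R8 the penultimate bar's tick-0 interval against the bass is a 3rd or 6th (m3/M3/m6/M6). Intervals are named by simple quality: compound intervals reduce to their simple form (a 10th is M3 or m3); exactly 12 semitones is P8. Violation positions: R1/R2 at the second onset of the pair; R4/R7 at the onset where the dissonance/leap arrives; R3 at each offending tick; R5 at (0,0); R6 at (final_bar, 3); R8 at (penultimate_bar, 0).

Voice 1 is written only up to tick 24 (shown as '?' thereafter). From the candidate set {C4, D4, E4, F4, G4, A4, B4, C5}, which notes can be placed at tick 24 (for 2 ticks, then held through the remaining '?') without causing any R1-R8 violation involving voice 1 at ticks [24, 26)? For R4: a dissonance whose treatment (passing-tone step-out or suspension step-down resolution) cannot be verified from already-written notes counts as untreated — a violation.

C4: violates R1,R7
D4: violates R4,R7
E4: legal
F4: violates R4,R7
G4: violates R2
A4: legal
B4: violates R4
C5: violates R1

{A4, E4}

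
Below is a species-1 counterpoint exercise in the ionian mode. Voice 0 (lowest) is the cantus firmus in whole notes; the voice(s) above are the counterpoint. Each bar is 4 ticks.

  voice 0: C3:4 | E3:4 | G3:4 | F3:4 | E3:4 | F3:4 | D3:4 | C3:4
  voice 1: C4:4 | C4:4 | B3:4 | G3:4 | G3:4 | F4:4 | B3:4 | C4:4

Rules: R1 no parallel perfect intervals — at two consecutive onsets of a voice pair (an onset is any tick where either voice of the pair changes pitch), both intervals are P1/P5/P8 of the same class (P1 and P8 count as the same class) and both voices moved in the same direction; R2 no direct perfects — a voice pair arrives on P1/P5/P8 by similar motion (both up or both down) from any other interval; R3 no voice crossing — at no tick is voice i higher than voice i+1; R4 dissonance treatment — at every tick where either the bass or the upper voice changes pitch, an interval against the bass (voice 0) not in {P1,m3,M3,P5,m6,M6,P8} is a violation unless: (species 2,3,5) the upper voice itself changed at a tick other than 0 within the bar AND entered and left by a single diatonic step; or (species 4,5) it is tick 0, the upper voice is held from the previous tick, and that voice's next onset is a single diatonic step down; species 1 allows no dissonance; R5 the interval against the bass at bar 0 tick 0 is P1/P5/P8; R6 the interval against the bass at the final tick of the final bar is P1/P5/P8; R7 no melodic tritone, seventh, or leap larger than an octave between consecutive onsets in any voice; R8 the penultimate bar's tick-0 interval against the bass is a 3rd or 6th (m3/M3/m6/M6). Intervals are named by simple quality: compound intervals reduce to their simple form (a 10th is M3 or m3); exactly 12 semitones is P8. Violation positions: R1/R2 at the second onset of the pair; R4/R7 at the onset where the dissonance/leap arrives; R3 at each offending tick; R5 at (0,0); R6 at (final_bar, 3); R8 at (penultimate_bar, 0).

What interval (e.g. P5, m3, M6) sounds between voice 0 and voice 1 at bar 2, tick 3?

M3

voice 0=G3 voice 1=B3 -> M3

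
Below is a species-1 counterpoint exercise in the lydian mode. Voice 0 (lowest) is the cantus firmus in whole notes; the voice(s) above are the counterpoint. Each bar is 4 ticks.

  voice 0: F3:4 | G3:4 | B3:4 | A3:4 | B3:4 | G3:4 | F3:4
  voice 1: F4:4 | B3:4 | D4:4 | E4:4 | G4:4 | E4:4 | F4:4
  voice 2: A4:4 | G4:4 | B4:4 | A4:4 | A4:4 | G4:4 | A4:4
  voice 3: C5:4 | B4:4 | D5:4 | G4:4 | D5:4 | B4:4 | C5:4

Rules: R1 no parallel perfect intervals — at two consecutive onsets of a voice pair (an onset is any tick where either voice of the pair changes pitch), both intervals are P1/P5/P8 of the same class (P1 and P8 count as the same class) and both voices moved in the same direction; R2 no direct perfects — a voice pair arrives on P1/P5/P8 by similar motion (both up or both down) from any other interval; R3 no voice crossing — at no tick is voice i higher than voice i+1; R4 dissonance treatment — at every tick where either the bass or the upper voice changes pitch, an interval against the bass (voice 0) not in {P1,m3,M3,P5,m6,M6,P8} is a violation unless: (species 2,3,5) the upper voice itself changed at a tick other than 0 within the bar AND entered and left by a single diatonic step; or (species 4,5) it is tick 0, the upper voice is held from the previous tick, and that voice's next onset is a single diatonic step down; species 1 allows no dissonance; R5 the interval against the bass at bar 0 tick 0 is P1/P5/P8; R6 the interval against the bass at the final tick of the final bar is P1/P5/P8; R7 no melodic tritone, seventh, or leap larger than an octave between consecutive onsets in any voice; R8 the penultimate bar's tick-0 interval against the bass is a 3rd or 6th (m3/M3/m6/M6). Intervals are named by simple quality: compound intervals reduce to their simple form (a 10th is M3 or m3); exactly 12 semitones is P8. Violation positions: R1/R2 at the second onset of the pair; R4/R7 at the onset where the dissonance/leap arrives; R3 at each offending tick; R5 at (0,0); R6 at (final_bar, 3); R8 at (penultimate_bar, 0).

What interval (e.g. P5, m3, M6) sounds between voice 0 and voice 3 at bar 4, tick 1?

m3

voice 0=B3 voice 3=D5 -> m3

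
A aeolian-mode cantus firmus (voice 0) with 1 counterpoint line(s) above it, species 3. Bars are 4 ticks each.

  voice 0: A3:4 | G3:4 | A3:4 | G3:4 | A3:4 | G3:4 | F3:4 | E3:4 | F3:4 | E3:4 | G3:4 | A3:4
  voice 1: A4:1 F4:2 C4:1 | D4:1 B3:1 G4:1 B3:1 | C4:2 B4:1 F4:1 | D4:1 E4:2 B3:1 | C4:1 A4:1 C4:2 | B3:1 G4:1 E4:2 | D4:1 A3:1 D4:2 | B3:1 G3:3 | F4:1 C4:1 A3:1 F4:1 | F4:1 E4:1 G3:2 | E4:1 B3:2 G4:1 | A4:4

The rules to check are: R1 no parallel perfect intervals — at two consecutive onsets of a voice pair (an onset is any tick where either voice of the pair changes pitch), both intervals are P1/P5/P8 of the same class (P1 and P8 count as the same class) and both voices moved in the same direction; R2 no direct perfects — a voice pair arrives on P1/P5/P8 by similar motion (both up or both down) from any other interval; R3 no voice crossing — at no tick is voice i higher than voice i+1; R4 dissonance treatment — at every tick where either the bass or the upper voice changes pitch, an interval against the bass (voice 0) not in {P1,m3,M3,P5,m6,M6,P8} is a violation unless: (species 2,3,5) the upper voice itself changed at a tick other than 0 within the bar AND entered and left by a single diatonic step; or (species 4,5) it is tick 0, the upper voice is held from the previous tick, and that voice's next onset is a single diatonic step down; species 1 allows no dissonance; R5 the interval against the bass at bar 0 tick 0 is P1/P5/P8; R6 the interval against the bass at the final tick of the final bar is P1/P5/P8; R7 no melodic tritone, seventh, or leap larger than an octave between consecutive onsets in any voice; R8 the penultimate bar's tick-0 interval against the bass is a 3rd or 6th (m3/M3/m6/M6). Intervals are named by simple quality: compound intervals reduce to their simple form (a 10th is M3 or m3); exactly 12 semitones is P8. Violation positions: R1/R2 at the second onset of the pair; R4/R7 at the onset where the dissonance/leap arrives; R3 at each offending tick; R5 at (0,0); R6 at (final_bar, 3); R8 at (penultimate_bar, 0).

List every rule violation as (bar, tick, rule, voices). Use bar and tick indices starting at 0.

bar 0: v0=A3 v1=A4 downbeat P8
bar 1: v0=G3 v1=D4 downbeat P5
bar 2: v0=A3 v1=C4 downbeat m3
bar 3: v0=G3 v1=D4 downbeat P5
bar 4: v0=A3 v1=C4 downbeat m3
bar 5: v0=G3 v1=B3 downbeat M3
bar 6: v0=F3 v1=D4 downbeat M6
bar 7: v0=E3 v1=B3 downbeat P5
bar 8: v0=F3 v1=F4 downbeat P8
bar 9: v0=E3 v1=F4 downbeat m2
bar 10: v0=G3 v1=E4 downbeat M6
bar 11: v0=A3 v1=A4 downbeat P8
  -> R4 @ bar 2 tick 2 v(0, 1): A3/B4 M2 untreated
  -> R7 @ bar 2 tick 2 v(1,): C4->B4 leap 11st
  -> R7 @ bar 2 tick 3 v(1,): B4->F4 leap 6st
  -> R2 @ bar 3 tick 0 v(0, 1): A3/F4 m6 -> G3/D4 P5 similar
  -> R2 @ bar 7 tick 0 v(0, 1): F3/D4 M6 -> E3/B3 P5 similar
  -> R2 @ bar 8 tick 0 v(0, 1): E3/G3 m3 -> F3/F4 P8 similar
  -> R7 @ bar 8 tick 0 v(1,): G3->F4 leap 10st
  -> R4 @ bar 9 tick 0 v(0, 1): E3/F4 m2 untreated
  -> R1 @ bar 11 tick 0 v(0, 1): G3/G4 P8 -> A3/A4 P8 similar

(2, 2, R4, (0, 1))
(2, 2, R7, (1,))
(2, 3, R7, (1,))
(3, 0, R2, (0, 1))
(7, 0, R2, (0, 1))
(8, 0, R2, (0, 1))
(8, 0, R7, (1,))
(9, 0, R4, (0, 1))
(11, 0, R1, (0, 1))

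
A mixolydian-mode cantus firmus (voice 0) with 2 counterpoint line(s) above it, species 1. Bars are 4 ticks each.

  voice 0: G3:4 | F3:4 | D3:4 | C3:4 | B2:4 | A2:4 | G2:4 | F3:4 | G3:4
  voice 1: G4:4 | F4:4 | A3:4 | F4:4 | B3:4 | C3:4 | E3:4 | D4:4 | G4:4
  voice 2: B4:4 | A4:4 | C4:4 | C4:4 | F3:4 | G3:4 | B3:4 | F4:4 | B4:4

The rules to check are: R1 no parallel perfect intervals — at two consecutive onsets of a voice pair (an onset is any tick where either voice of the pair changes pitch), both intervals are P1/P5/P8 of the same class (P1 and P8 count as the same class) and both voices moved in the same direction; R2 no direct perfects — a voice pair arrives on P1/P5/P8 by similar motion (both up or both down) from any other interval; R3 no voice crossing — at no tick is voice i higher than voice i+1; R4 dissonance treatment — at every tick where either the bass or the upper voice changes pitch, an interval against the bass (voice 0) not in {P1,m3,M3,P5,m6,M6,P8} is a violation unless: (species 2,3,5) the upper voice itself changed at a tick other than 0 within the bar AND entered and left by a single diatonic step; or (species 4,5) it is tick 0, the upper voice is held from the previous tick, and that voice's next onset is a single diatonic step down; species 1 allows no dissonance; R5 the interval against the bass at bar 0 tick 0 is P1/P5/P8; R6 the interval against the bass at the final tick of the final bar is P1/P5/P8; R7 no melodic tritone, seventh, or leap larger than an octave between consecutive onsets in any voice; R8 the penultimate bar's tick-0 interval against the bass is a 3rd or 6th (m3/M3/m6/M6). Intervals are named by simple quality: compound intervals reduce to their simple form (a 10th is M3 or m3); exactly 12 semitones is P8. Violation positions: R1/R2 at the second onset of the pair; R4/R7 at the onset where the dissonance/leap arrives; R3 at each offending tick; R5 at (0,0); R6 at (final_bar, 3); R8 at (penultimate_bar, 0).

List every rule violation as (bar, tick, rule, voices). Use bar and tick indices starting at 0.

bar 0: v0=G3 v1=G4 v2=B4 downbeat M3
bar 1: v0=F3 v1=F4 v2=A4 downbeat M3
bar 2: v0=D3 v1=A3 v2=C4 downbeat m7
bar 3: v0=C3 v1=F4 v2=C4 downbeat P8
bar 4: v0=B2 v1=B3 v2=F3 downbeat TT
bar 5: v0=A2 v1=C3 v2=G3 downbeat m7
bar 6: v0=G2 v1=E3 v2=B3 downbeat M3
bar 7: v0=F3 v1=D4 v2=F4 downbeat P8
bar 8: v0=G3 v1=G4 v2=B4 downbeat M3
  -> R5 @ bar 0 tick 0 v(0, 2): opens on M3
  -> R1 @ bar 1 tick 0 v(0, 1): G3/G4 P8 -> F3/F4 P8 similar
  -> R2 @ bar 2 tick 0 v(0, 1): F3/F4 P8 -> D3/A3 P5 similar
  -> R4 @ bar 2 tick 0 v(0, 2): D3/C4 m7 untreated
  -> R3 @ bar 3 tick 0 v(1, 2): F4 above C4
  -> R4 @ bar 3 tick 0 v(0, 1): C3/F4 P4 untreated
  -> R3 @ bar 3 tick 1 v(1, 2): F4 above C4
  -> R3 @ bar 3 tick 2 v(1, 2): F4 above C4
  -> R3 @ bar 3 tick 3 v(1, 2): F4 above C4
  -> R2 @ bar 4 tick 0 v(0, 1): C3/F4 P4 -> B2/B3 P8 similar
  -> R3 @ bar 4 tick 0 v(1, 2): B3 above F3
  -> R4 @ bar 4 tick 0 v(0, 2): B2/F3 TT untreated
  -> R7 @ bar 4 tick 0 v(1,): F4->B3 leap 6st
  -> R3 @ bar 4 tick 1 v(1, 2): B3 above F3
  -> R3 @ bar 4 tick 2 v(1, 2): B3 above F3
  -> R3 @ bar 4 tick 3 v(1, 2): B3 above F3
  -> R4 @ bar 5 tick 0 v(0, 2): A2/G3 m7 untreated
  -> R7 @ bar 5 tick 0 v(1,): B3->C3 leap 11st
  -> R1 @ bar 6 tick 0 v(1, 2): C3/G3 P5 -> E3/B3 P5 similar
  -> R2 @ bar 7 tick 0 v(0, 2): G2/B3 M3 -> F3/F4 P8 similar
  -> R7 @ bar 7 tick 0 v(0,): G2->F3 leap 10st
  -> R7 @ bar 7 tick 0 v(1,): E3->D4 leap 10st
  -> R7 @ bar 7 tick 0 v(2,): B3->F4 leap 6st
  -> R8 @ bar 7 tick 0 v(0, 2): penult P8 not 3rd/6th
  -> R2 @ bar 8 tick 0 v(0, 1): F3/D4 M6 -> G3/G4 P8 similar
  -> R7 @ bar 8 tick 0 v(2,): F4->B4 leap 6st
  -> R6 @ bar 8 tick 3 v(0, 2): closes on M3

(0, 0, R5, (0, 2))
(1, 0, R1, (0, 1))
(2, 0, R2, (0, 1))
(2, 0, R4, (0, 2))
(3, 0, R3, (1, 2))
(3, 0, R4, (0, 1))
(3, 1, R3, (1, 2))
(3, 2, R3, (1, 2))
(3, 3, R3, (1, 2))
(4, 0, R2, (0, 1))
(4, 0, R3, (1, 2))
(4, 0, R4, (0, 2))
(4, 0, R7, (1,))
(4, 1, R3, (1, 2))
(4, 2, R3, (1, 2))
(4, 3, R3, (1, 2))
(5, 0, R4, (0, 2))
(5, 0, R7, (1,))
(6, 0, R1, (1, 2))
(7, 0, R2, (0, 2))
(7, 0, R7, (0,))
(7, 0, R7, (1,))
(7, 0, R7, (2,))
(7, 0, R8, (0, 2))
(8, 0, R2, (0, 1))
(8, 0, R7, (2,))
(8, 3, R6, (0, 2))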